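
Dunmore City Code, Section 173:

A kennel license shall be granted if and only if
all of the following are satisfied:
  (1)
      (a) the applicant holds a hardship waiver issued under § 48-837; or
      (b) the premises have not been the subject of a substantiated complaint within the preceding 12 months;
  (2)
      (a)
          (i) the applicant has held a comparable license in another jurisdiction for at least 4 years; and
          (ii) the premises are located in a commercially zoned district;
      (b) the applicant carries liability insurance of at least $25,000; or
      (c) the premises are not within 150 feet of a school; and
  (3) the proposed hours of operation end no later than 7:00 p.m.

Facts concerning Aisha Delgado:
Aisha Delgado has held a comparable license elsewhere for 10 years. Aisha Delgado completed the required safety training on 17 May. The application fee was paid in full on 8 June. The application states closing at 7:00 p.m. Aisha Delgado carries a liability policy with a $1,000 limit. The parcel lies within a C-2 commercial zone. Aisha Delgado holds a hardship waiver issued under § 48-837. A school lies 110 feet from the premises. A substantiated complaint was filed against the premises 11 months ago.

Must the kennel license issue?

(a) hardship waiver — holds.
(b) no complaint in 12 mo. — not met.
So (1) is satisfied (T OR F).
(i) prior license ≥ 4 yr — satisfied.
(ii) commercially zoned — satisfied.
(a): T AND T → true.
(b) insurance ≥ $25,000 — not satisfied.
(c) ≥150 ft from school — fails.
So (2) is satisfied (T OR F OR F).
(3) closes by 7 p.m. — holds.
So Overall is satisfied (T AND T AND T).

Yes — granted.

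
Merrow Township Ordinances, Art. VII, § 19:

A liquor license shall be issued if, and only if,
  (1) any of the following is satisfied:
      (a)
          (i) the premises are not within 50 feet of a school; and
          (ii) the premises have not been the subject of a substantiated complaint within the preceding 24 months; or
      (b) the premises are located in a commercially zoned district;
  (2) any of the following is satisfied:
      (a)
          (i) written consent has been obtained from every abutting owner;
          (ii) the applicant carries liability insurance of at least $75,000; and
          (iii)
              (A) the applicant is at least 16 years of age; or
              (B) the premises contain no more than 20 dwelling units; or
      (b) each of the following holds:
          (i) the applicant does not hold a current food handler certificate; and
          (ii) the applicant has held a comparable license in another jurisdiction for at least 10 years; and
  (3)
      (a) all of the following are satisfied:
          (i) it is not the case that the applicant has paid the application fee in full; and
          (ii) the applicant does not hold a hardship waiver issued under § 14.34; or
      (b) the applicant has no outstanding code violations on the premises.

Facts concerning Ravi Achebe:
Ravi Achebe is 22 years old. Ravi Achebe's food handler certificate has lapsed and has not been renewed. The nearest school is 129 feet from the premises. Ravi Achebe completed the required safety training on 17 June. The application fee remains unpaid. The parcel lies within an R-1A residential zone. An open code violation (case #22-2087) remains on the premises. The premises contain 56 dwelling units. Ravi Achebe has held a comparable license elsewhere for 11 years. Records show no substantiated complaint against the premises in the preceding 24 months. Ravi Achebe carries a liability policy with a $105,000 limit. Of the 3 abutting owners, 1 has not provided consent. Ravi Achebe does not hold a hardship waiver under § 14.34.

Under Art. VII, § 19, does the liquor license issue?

Yes — granted.

(i) ≥50 ft from school — satisfied.
(ii) no complaint in 24 mo. — met.
So (a) is satisfied (T AND T).
(b) commercially zoned — fails.
(1): T OR F → true.
(i) all abutters consent — not satisfied.
(ii) insurance ≥ $75,000 — holds.
(A) age ≥ 16 — satisfied.
(B) ≤ 20 units — not met.
(iii) = T OR F = true.
(a) = F AND T AND T = false.
(i) not (food handler cert.) — holds.
(ii) prior license ≥ 10 yr — met.
(b) = T AND T = true.
(2) = F OR T = true.
(i) not (fee paid) — satisfied.
(ii) not (hardship waiver) — holds.
So (a) is satisfied (T AND T).
(b) no code violations — not satisfied.
(3): T OR F → true.
So Overall is satisfied (T AND T AND T).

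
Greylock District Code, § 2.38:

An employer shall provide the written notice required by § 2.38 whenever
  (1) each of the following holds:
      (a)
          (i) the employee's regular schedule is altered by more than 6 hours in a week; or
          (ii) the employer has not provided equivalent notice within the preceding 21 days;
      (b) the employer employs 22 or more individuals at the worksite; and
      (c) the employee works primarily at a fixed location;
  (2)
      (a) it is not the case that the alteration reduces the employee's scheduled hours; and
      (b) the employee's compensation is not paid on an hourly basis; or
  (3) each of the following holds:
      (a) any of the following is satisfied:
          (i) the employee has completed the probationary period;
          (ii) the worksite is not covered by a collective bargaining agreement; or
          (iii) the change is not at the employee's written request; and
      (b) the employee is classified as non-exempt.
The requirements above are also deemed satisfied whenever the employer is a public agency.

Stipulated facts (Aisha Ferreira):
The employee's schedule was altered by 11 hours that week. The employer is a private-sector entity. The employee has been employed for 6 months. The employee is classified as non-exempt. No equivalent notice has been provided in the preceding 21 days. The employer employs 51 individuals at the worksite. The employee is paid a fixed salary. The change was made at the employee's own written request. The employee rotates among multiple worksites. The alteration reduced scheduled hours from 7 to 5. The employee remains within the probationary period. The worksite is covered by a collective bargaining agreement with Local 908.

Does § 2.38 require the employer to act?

(i) schedule shift > 6h — satisfied.
(ii) no recent notice — satisfied.
(a) = T OR T = true.
(b) ≥ 22 at site — met.
(c) fixed location — fails.
(1): T AND T AND F → false.
(a) not (hours reduced) — fails.
(b) not (hourly-paid) — met.
(2): F AND T → false.
(i) past probation — fails.
(ii) no CBA — not satisfied.
(iii) not employee-requested — not met.
(a): F OR F OR F → false.
(b) non-exempt — met.
(3) = F AND T = false.
Overall = F OR F OR F = false.
Exception (public agency) — not satisfied.
Result: main false OR exception false → false.

No — not required.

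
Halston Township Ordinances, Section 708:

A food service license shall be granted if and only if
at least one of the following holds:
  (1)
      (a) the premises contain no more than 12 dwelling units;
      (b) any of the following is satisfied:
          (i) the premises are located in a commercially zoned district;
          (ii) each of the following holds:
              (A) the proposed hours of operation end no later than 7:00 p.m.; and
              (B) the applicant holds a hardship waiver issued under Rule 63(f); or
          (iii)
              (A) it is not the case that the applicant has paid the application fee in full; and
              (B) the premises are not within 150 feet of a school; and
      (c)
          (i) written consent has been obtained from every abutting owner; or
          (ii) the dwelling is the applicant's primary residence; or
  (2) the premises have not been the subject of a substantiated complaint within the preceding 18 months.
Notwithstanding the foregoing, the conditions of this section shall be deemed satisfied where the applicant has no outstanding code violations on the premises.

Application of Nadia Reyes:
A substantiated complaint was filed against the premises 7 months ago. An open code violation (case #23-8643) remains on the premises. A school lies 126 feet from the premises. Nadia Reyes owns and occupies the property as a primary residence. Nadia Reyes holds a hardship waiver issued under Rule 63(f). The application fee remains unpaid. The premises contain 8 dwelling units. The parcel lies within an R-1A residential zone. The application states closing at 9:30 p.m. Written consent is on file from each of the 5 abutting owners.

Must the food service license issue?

No — denied.

(a) ≤ 12 units — holds.
(i) commercially zoned — fails.
(A) closes by 7 p.m. — not met.
(B) hardship waiver — satisfied.
So (ii) is not satisfied (F AND T).
(A) not (fee paid) — met.
(B) ≥150 ft from school — fails.
So (iii) is not satisfied (T AND F).
(b) = F OR F OR F = false.
(i) all abutters consent — met.
(ii) primary residence — satisfied.
So (c) is satisfied (T OR T).
So (1) is not satisfied (T AND F AND T).
(2) no complaint in 18 mo. — fails.
Overall: F OR F → false.
Exception (no code violations) — not satisfied.
Result: main false OR exception false → false.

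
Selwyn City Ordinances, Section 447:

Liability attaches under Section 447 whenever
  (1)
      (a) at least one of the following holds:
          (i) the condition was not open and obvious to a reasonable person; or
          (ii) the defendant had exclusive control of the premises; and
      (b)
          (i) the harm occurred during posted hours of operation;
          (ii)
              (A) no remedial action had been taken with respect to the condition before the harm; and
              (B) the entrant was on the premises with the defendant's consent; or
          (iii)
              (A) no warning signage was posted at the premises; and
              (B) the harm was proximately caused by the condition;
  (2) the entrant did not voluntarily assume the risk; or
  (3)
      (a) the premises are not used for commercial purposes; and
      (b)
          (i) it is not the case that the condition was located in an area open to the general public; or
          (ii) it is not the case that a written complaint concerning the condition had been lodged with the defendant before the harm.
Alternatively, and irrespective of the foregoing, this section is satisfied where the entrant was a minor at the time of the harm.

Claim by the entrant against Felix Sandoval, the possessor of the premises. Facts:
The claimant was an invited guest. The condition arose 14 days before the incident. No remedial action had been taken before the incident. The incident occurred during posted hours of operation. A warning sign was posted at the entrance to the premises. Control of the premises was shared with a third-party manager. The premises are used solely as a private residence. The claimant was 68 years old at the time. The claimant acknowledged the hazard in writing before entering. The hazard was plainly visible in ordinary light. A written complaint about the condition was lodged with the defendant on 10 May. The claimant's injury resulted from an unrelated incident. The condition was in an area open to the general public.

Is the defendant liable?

No — not liable.

(i) not open/obvious — not met.
(ii) exclusive control — not satisfied.
(a) = F OR F = false.
(i) during posted hours — holds.
(A) no remedial action — holds.
(B) consent to enter — holds.
(ii) = T AND T = true.
(A) no signage posted — not satisfied.
(B) proximate cause — not satisfied.
(iii) = F AND F = false.
(b): T OR T OR F → true.
(1) = F AND T = false.
(2) no assumed risk — not met.
(a) not (commercial use) — met.
(i) not (public area) — fails.
(ii) not (complaint lodged) — not satisfied.
So (b) is not satisfied (F OR F).
(3): T AND F → false.
Overall: F OR F OR F → false.
Exception (entrant a minor) — not satisfied.
Result: main false OR exception false → false.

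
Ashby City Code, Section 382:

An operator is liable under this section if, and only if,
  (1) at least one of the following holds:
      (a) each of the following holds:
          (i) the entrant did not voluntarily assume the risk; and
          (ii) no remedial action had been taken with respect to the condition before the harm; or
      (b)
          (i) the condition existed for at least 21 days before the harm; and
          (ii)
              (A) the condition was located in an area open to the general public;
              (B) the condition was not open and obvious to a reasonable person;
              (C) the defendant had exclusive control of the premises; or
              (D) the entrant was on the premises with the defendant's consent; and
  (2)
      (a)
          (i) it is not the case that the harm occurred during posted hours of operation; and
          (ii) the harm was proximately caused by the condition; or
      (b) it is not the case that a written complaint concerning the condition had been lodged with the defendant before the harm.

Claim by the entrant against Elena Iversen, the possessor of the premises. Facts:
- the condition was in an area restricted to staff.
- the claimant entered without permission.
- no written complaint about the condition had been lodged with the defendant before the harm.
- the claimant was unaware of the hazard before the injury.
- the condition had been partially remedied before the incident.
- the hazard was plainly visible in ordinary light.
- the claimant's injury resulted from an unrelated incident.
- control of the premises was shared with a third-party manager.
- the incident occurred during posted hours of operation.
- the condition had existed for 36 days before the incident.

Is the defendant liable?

No — not liable.

(i) no assumed risk — satisfied.
(ii) no remedial action — fails.
So (a) is not satisfied (T AND F).
(i) condition ≥21 days old — met.
(A) public area — not satisfied.
(B) not open/obvious — not met.
(C) exclusive control — not met.
(D) consent to enter — not met.
So (ii) is not satisfied (F OR F OR F OR F).
(b) = T AND F = false.
So (1) is not satisfied (F OR F).
(i) not (during posted hours) — fails.
(ii) proximate cause — not met.
So (a) is not satisfied (F AND F).
(b) not (complaint lodged) — holds.
So (2) is satisfied (F OR T).
So Overall is not satisfied (F AND T).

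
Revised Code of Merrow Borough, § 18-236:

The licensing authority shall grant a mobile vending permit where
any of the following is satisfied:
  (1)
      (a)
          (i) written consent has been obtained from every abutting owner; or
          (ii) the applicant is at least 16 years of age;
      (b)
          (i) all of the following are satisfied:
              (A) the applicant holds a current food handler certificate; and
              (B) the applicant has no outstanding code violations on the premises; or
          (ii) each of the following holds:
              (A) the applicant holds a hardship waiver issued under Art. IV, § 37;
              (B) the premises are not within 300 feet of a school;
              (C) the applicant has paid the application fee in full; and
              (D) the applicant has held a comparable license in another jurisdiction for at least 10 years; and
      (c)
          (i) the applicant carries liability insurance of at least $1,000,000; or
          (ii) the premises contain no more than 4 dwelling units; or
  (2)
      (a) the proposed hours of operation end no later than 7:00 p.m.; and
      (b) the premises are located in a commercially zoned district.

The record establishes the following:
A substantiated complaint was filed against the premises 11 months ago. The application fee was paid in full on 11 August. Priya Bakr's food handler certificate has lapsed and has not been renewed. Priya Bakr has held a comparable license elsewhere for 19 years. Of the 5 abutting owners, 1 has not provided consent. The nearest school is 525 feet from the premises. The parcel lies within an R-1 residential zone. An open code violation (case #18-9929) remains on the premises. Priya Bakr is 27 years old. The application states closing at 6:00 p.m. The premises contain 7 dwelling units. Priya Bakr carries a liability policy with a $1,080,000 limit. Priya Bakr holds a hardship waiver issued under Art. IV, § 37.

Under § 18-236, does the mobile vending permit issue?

(i) all abutters consent — not met.
(ii) age ≥ 16 — satisfied.
So (a) is satisfied (F OR T).
(A) food handler cert. — not met.
(B) no code violations — not satisfied.
(i) = F AND F = false.
(A) hardship waiver — holds.
(B) ≥300 ft from school — holds.
(C) fee paid — met.
(D) prior license ≥ 10 yr — satisfied.
(ii): T AND T AND T AND T → true.
(b) = F OR T = true.
(i) insurance ≥ $1,000,000 — satisfied.
(ii) ≤ 4 units — fails.
(c) = T OR F = true.
(1): T AND T AND T → true.
(a) closes by 7 p.m. — satisfied.
(b) commercially zoned — fails.
(2) = T AND F = false.
Overall = T OR F = true.

Yes — granted.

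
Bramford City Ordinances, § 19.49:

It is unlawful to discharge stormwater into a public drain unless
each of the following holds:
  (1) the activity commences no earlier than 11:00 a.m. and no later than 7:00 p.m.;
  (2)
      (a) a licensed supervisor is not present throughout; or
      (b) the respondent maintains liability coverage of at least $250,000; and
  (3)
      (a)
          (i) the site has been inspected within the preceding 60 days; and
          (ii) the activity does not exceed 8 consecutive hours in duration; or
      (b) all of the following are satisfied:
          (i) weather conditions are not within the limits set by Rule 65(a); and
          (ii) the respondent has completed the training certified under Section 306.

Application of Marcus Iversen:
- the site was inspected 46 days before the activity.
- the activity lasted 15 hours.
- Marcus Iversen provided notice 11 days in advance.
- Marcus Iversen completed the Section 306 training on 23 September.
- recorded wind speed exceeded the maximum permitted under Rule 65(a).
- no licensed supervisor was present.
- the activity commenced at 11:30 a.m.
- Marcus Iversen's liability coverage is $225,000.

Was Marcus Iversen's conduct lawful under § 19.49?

(1) start within hours — met.
(a) not (supervisor present) — met.
(b) coverage ≥ $250,000 — fails.
(2) = T OR F = true.
(i) site inspected — holds.
(ii) ≤ 8 hrs duration — not met.
So (a) is not satisfied (T AND F).
(i) not (weather ok) — met.
(ii) training certified — holds.
(b): T AND T → true.
So (3) is satisfied (F OR T).
So Overall is satisfied (T AND T AND T).

Yes — lawful.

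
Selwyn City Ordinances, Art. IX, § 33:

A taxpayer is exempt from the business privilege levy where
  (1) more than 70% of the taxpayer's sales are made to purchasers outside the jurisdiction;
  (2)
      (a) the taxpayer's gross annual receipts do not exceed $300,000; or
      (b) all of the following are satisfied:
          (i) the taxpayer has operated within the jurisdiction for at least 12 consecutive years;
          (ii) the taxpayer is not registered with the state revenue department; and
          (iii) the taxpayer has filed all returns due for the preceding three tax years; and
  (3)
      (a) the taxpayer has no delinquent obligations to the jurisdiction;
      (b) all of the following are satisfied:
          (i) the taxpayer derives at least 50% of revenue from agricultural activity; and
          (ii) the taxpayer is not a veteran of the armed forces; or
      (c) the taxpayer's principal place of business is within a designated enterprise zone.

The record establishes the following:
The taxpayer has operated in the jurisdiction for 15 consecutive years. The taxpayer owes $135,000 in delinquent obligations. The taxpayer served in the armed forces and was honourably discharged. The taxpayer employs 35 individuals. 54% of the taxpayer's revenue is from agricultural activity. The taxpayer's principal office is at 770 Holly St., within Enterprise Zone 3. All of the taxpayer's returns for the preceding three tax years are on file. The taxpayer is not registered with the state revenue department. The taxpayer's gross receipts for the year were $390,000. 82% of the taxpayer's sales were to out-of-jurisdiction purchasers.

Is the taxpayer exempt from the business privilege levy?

Yes — exempt.

(1) >70% out-of-jur. sales — satisfied.
(a) receipts ≤ $300,000 — not met.
(i) ≥ 12 yrs in jurisdiction — met.
(ii) not (state-registered) — holds.
(iii) returns current — holds.
(b) = T AND T AND T = true.
So (2) is satisfied (F OR T).
(a) no delinquency — not met.
(i) ≥50% agricultural — holds.
(ii) not (veteran) — not satisfied.
(b): T AND F → false.
(c) in enterprise zone — satisfied.
(3): F OR F OR T → true.
Overall = T AND T AND T = true.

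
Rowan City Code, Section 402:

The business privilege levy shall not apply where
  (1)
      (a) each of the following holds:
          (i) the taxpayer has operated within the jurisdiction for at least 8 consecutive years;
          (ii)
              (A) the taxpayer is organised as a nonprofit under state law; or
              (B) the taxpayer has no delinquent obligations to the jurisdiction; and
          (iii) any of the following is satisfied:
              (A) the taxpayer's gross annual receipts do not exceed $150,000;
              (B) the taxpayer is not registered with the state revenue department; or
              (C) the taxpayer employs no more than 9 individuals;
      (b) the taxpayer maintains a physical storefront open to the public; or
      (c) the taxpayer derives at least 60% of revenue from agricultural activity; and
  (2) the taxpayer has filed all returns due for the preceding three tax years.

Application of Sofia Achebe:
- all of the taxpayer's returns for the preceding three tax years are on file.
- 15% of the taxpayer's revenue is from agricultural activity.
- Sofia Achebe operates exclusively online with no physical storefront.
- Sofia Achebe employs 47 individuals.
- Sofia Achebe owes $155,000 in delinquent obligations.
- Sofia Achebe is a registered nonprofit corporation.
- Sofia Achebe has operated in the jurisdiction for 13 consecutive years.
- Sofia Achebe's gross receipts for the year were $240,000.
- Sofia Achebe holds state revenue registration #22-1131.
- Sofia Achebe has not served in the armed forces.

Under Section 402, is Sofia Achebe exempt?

No — not exempt.

(i) ≥ 8 yrs in jurisdiction — met.
(A) nonprofit — holds.
(B) no delinquency — not met.
(ii): T OR F → true.
(A) receipts ≤ $150,000 — fails.
(B) not (state-registered) — fails.
(C) ≤ 9 employees — fails.
(iii) = F OR F OR F = false.
So (a) is not satisfied (T AND T AND F).
(b) has storefront — not met.
(c) ≥60% agricultural — not met.
(1): F OR F OR F → false.
(2) returns current — holds.
So Overall is not satisfied (F AND T).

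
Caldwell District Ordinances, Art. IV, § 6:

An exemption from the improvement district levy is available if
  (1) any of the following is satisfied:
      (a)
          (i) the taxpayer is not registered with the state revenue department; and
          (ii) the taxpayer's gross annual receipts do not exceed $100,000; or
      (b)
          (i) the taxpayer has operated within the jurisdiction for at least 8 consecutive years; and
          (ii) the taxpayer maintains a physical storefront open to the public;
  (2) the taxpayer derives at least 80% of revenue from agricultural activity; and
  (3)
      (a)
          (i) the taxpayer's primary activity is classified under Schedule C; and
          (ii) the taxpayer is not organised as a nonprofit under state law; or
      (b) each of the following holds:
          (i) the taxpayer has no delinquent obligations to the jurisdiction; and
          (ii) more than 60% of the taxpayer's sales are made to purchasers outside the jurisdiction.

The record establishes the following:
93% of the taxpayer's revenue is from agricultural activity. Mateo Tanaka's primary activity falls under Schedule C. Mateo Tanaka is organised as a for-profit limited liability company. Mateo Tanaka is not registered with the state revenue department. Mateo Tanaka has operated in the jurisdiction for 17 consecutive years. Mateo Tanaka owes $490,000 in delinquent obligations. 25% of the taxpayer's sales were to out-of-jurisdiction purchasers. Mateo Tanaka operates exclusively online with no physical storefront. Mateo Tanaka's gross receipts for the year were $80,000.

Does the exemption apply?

(i) not (state-registered) — met.
(ii) receipts ≤ $100,000 — satisfied.
(a) = T AND T = true.
(i) ≥ 8 yrs in jurisdiction — holds.
(ii) has storefront — not met.
So (b) is not satisfied (T AND F).
So (1) is satisfied (T OR F).
(2) ≥80% agricultural — satisfied.
(i) Schedule C activity — holds.
(ii) not (nonprofit) — holds.
(a): T AND T → true.
(i) no delinquency — not satisfied.
(ii) >60% out-of-jur. sales — not satisfied.
(b) = F AND F = false.
(3): T OR F → true.
Overall: T AND T AND T → true.

Yes — exempt.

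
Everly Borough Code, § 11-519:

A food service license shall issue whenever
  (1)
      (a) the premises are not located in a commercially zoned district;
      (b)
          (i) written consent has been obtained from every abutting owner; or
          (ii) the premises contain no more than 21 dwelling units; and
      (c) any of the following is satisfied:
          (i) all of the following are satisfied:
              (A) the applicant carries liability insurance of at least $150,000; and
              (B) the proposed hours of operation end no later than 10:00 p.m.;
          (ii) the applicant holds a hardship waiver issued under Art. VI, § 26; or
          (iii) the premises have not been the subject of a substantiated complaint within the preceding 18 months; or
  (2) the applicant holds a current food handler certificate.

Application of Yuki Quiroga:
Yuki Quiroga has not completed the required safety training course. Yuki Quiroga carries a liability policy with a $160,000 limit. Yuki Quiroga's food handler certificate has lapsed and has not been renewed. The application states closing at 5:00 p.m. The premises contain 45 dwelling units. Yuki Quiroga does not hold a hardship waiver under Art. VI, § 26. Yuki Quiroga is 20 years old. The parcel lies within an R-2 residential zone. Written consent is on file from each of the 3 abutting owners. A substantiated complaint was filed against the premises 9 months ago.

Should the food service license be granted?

Yes — granted.

(a) not (commercially zoned) — satisfied.
(i) all abutters consent — satisfied.
(ii) ≤ 21 units — not satisfied.
So (b) is satisfied (T OR F).
(A) insurance ≥ $150,000 — satisfied.
(B) closes by 10 p.m. — met.
(i): T AND T → true.
(ii) hardship waiver — fails.
(iii) no complaint in 18 mo. — not met.
So (c) is satisfied (T OR F OR F).
So (1) is satisfied (T AND T AND T).
(2) food handler cert. — not met.
So Overall is satisfied (T OR F).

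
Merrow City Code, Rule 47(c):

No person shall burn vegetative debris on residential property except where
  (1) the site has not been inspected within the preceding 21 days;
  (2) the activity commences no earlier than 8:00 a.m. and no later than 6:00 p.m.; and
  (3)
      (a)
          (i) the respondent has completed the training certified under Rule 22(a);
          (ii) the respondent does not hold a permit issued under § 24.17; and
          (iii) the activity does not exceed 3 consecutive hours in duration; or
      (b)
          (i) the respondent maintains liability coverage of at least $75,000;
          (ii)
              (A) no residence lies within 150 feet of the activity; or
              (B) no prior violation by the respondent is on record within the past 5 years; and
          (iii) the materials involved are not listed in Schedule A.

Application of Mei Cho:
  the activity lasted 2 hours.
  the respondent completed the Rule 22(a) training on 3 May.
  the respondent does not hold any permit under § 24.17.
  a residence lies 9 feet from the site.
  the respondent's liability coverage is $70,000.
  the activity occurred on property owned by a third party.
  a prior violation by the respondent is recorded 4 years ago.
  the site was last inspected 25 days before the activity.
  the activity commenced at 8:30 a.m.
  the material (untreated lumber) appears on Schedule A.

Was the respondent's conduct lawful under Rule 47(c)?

(1) not (site inspected) — holds.
(2) start within hours — met.
(i) training certified — met.
(ii) not (holds permit) — holds.
(iii) ≤ 3 hrs duration — holds.
So (a) is satisfied (T AND T AND T).
(i) coverage ≥ $75,000 — fails.
(A) no residence in 150 ft — fails.
(B) no prior violation — fails.
So (ii) is not satisfied (F OR F).
(iii) not (Schedule A material) — not met.
(b) = F AND F AND F = false.
(3): T OR F → true.
So Overall is satisfied (T AND T AND T).

Yes — lawful.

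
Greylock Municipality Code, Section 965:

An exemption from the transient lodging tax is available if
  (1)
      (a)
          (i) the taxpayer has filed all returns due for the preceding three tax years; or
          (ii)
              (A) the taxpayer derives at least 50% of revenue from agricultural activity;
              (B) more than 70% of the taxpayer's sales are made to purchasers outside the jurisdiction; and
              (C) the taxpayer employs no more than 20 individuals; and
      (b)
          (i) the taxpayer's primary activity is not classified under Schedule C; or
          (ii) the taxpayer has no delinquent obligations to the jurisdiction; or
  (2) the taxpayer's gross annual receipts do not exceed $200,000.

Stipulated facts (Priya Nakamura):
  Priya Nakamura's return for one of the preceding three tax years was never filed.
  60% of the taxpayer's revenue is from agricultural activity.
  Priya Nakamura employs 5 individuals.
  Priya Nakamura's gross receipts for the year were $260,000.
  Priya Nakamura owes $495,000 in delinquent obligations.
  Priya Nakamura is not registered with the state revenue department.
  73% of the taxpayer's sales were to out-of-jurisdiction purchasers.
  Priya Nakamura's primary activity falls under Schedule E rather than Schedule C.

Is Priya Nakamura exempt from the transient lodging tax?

(i) returns current — not satisfied.
(A) ≥50% agricultural — satisfied.
(B) >70% out-of-jur. sales — holds.
(C) ≤ 20 employees — satisfied.
(ii): T AND T AND T → true.
(a) = F OR T = true.
(i) not (Schedule C activity) — holds.
(ii) no delinquency — fails.
So (b) is satisfied (T OR F).
(1) = T AND T = true.
(2) receipts ≤ $200,000 — not satisfied.
Overall = T OR F = true.

Yes — exempt.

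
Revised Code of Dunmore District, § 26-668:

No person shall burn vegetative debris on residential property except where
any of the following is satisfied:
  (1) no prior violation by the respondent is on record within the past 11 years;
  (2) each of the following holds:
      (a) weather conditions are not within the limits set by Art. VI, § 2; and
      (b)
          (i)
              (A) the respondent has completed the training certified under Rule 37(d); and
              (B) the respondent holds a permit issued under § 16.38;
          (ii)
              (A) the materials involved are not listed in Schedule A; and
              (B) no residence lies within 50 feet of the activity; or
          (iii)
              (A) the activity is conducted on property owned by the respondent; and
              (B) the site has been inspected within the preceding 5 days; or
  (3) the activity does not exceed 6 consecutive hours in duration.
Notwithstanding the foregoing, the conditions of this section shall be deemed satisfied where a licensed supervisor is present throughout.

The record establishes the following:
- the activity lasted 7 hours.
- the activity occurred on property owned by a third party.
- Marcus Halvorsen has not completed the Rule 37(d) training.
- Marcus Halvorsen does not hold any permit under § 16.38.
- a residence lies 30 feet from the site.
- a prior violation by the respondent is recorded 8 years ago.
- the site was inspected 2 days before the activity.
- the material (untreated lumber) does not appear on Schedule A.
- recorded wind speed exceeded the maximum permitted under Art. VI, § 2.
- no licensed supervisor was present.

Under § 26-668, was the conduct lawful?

No — unlawful.

(1) no prior violation — not met.
(a) not (weather ok) — holds.
(A) training certified — fails.
(B) holds permit — fails.
So (i) is not satisfied (F AND F).
(A) not (Schedule A material) — holds.
(B) no residence in 50 ft — not satisfied.
So (ii) is not satisfied (T AND F).
(A) own property — fails.
(B) site inspected — met.
(iii): F AND T → false.
So (b) is not satisfied (F OR F OR F).
(2): T AND F → false.
(3) ≤ 6 hrs duration — not met.
Overall = F OR F OR F = false.
Exception (supervisor present) — not satisfied.
Result: main false OR exception false → false.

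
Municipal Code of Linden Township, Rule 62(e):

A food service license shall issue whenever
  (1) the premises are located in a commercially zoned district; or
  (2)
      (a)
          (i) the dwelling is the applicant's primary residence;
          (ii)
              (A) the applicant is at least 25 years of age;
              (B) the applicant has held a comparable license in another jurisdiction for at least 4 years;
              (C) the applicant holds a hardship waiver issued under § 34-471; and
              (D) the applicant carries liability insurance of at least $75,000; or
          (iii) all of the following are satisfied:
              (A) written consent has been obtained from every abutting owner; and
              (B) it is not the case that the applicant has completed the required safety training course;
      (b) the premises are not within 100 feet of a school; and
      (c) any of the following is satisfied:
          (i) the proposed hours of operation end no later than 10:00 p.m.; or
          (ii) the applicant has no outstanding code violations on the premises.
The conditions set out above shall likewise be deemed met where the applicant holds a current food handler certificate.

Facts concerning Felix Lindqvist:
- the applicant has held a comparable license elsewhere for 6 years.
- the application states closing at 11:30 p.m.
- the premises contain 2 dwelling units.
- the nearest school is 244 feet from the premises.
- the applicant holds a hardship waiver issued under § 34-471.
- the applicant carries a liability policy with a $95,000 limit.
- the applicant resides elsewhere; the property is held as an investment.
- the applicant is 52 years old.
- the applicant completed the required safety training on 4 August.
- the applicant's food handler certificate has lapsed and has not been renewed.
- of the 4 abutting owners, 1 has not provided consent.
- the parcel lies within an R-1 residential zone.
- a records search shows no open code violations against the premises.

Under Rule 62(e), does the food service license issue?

Yes — granted.

(1) commercially zoned — not satisfied.
(i) primary residence — not met.
(A) age ≥ 25 — met.
(B) prior license ≥ 4 yr — holds.
(C) hardship waiver — holds.
(D) insurance ≥ $75,000 — met.
(ii): T AND T AND T AND T → true.
(A) all abutters consent — not satisfied.
(B) not (safety training) — not satisfied.
So (iii) is not satisfied (F AND F).
(a): F OR T OR F → true.
(b) ≥100 ft from school — holds.
(i) closes by 10 p.m. — not met.
(ii) no code violations — holds.
(c) = F OR T = true.
So (2) is satisfied (T AND T AND T).
So Overall is satisfied (F OR T).
Exception (food handler cert.) — not satisfied.
Result: main true OR exception false → true.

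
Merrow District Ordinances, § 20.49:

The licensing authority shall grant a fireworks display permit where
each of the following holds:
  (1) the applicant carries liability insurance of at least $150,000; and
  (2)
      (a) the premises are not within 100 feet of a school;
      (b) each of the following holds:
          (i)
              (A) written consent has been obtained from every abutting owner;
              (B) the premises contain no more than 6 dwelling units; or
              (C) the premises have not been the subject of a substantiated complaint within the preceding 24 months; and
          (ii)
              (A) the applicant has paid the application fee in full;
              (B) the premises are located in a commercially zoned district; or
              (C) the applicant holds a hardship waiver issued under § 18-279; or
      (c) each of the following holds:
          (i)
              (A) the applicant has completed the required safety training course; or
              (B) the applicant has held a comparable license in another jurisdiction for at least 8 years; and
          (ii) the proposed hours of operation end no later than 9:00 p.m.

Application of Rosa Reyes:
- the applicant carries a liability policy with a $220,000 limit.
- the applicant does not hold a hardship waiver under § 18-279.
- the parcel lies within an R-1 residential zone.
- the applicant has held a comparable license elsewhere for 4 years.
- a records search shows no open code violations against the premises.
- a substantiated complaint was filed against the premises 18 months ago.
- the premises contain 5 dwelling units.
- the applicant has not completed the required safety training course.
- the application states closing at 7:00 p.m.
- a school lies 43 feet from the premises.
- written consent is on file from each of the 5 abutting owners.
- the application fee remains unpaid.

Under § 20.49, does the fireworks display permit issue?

(1) insurance ≥ $150,000 — holds.
(a) ≥100 ft from school — not satisfied.
(A) all abutters consent — holds.
(B) ≤ 6 units — satisfied.
(C) no complaint in 24 mo. — not satisfied.
(i): T OR T OR F → true.
(A) fee paid — fails.
(B) commercially zoned — not met.
(C) hardship waiver — fails.
So (ii) is not satisfied (F OR F OR F).
(b): T AND F → false.
(A) safety training — not satisfied.
(B) prior license ≥ 8 yr — not satisfied.
(i) = F OR F = false.
(ii) closes by 9 p.m. — satisfied.
So (c) is not satisfied (F AND T).
So (2) is not satisfied (F OR F OR F).
So Overall is not satisfied (T AND F).

No — denied.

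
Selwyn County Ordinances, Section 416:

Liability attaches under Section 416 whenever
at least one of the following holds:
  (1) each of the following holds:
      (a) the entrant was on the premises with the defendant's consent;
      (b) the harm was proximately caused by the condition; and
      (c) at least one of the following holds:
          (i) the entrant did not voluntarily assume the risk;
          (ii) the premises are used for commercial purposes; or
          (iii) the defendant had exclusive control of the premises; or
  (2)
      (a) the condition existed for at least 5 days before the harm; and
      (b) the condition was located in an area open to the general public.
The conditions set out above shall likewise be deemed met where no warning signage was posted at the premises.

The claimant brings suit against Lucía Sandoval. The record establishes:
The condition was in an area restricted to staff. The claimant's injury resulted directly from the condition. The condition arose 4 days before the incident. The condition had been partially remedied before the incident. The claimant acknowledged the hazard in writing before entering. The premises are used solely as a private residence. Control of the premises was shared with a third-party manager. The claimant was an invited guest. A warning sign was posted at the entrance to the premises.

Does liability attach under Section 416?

No — not liable.

(a) consent to enter — satisfied.
(b) proximate cause — holds.
(i) no assumed risk — not satisfied.
(ii) commercial use — fails.
(iii) exclusive control — not met.
So (c) is not satisfied (F OR F OR F).
(1): T AND T AND F → false.
(a) condition ≥5 days old — not satisfied.
(b) public area — not met.
So (2) is not satisfied (F AND F).
Overall = F OR F = false.
Exception (no signage posted) — not satisfied.
Result: main false OR exception false → false.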